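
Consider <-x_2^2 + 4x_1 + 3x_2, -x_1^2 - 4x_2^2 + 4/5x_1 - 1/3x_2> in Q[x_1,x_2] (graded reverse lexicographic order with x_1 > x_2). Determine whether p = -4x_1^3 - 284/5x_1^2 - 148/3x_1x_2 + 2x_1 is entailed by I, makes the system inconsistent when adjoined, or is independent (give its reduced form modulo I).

-4x_1^3 - 284/5x_1^2 - 148/3x_1x_2 + 2x_1 is independent of I; its normal form modulo I is -294/5x_1 - 148/3x_2.

First compute the reduced Gröbner basis of I by Buchberger's algorithm.
f_1 = -x_2^2 + 4x_1 + 3x_2, LT = x_2^2.
f_2 = -x_1^2 - 4x_2^2 + 4/5x_1 - 1/3x_2, LT = x_1^2.

The S-polynomials (S(f_1,f_2)) all reduce to 0 modulo the current basis, so we have a Gröbner basis.
Inter-reduce: drop elements whose leading term is divisible by another's, tail-reduce, and make monic.
Reduced Gröbner basis: {x_1^2 + 76/5x_1 + 37/3x_2, x_2^2 - 4x_1 - 3x_2}.
Label its elements g_1 = x_1^2 + 76/5x_1 + 37/3x_2, g_2 = x_2^2 - 4x_1 - 3x_2.

Reduce p = -4x_1^3 - 284/5x_1^2 - 148/3x_1x_2 + 2x_1 modulo G:
  leading term x_1^3: subtract (-4x_1)·g_1 from -4x_1^3 - 284/5x_1^2 - 148/3x_1x_2 + 2x_1 → 4x_1^2 + 2x_1
  leading term x_1^2: subtract (4)·g_1 from 4x_1^2 + 2x_1 → -294/5x_1 - 148/3x_2
  leading term x_1: no divisor's leading term divides it; move -294/5x_1 to the remainder.
  leading term x_2: no divisor's leading term divides it; move -148/3x_2 to the remainder.
  normal form = -294/5x_1 - 148/3x_2.
The normal form is nonzero, so p ∉ I. Since p minus its normal form lies in I, I + (p) = I + (r) where r = -294/5x_1 - 148/3x_2; decide whether this ideal is the whole ring.
Run Buchberger on G together with r (pairs among the g_i already reduce to 0 since G is a Gröbner basis):
g_1 = x_1^2 + 76/5x_1 + 37/3x_2, LT = x_1^2.
g_2 = x_2^2 - 4x_1 - 3x_2, LT = x_2^2.
r = -294/5x_1 - 148/3x_2, LT = x_1.

S(g_1,r): lcm = x_1^2. S = -370/441x_1x_2 + 76/5x_1 + 37/3x_2.
  leading term x_1x_2: subtract (925/64827x_2)·r from -370/441x_1x_2 + 76/5x_1 + 37/3x_2 → 136900/194481x_2^2 + 76/5x_1 + 37/3x_2
  leading term x_2^2: subtract (136900/194481)·g_2 from 136900/194481x_2^2 + 76/5x_1 + 37/3x_2 → 17518556/972405x_1 + 936433/64827x_2
  leading term x_1: subtract (-8759278/28588707)·r from 17518556/972405x_1 + 936433/64827x_2 → -57472285/85766121x_2
  leading term x_2: no divisor's leading term divides it; move -57472285/85766121x_2 to the remainder.
  remainder -57472285/85766121x_2 ≠ 0; add m_4 = -57472285/85766121x_2 to the basis.

The other S-polynomials (S(g_1,g_2), S(g_2,r), S(g_1,m_4), S(g_2,m_4), S(r,m_4)) all reduce to 0 modulo the current basis, so we have a Gröbner basis.
Inter-reduce: drop elements whose leading term is divisible by another's, tail-reduce, and make monic.
Reduced Gröbner basis: {x_1, x_2}.
The reduced Gröbner basis of I + (p) is {x_1, x_2} ≠ {1}, a proper ideal, so the enlarged system stays consistent: p is independent of I, with normal form -294/5x_1 - 148/3x_2.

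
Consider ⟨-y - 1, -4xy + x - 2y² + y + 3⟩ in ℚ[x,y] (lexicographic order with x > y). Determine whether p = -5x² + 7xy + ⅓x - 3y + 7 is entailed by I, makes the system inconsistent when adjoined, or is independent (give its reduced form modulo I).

Adjoining -5x² + 7xy + ⅓x - 3y + 7 makes the ideal the whole ring: the system is inconsistent.

First compute the reduced Gröbner basis of I by Buchberger's algorithm.
f_1 = -y - 1, LT = y.
f_2 = -4xy + x - 2y² + y + 3, LT = xy.

S(f_1,f_2): lcm = xy. S = 5/4x - ½y² + ¼y + ¾.
  leading term x: no divisor's leading term divides it; move 5/4x to the remainder.
  leading term y²: subtract (½y)·f_1 from -½y² + ¼y + ¾ → ¾y + ¾
  leading term y: subtract (-¾)·f_1 from ¾y + ¾ → 0
  remainder 5/4x ≠ 0; add h_3 = 5/4x to the basis.

The other S-polynomials (S(f_1,h_3), S(f_2,h_3)) all reduce to 0 modulo the current basis, so we have a Gröbner basis.
Inter-reduce: drop elements whose leading term is divisible by another's, tail-reduce, and make monic.
Reduced Gröbner basis: {x, y + 1}.
Label its elements g_1 = x, g_2 = y + 1.

Reduce p = -5x² + 7xy + ⅓x - 3y + 7 modulo G:
  leading term x²: subtract (-5x)·g_1 from -5x² + 7xy + ⅓x - 3y + 7 → 7xy + ⅓x - 3y + 7
  leading term xy: subtract (7y)·g_1 from 7xy + ⅓x - 3y + 7 → ⅓x - 3y + 7
  leading term x: subtract (⅓)·g_1 from ⅓x - 3y + 7 → -3y + 7
  leading term y: subtract (-3)·g_2 from -3y + 7 → 10
  leading term 1: no divisor's leading term divides it; move 10 to the remainder.
  normal form = 10.
The normal form is nonzero, so p ∉ I. Since p minus its normal form lies in I, I + (p) = I + (r) where r = 10; decide whether this ideal is the whole ring.
Here r = 10 is a nonzero constant, hence a unit: 1 ∈ I + (p), the Gröbner basis of I + (p) is {1}, and the enlarged system has no common solution — adjoining p is inconsistent.

The remainder on division by a Gröbner basis is unique — it is the normal form.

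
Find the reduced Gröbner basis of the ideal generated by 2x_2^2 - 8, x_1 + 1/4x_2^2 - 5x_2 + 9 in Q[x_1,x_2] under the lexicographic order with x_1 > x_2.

G = {x_1 - 5x_2 + 10, x_2^2 - 4}

f_1 = 2x_2^2 - 8, LT = x_2^2.
f_2 = x_1 + 1/4x_2^2 - 5x_2 + 9, LT = x_1.

The S-polynomials (S(f_1,f_2)) all reduce to 0 modulo the current basis, so we have a Gröbner basis.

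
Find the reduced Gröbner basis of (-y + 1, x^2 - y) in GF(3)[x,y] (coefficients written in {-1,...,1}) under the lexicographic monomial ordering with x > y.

G = {x^2 - 1, y - 1}

This is the nonlinear analogue of row-reducing a linear system.

f_1 = -y + 1, LT = y.
f_2 = x^2 - y, LT = x^2.

S(f_1,f_2): leading monomials are coprime, so the S-polynomial reduces to 0 (Buchberger's first criterion).
Every S-polynomial of the final basis reduces to 0, so we have a Gröbner basis.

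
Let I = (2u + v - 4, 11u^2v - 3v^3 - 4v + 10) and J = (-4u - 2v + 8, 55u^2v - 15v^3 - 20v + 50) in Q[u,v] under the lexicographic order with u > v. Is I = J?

Yes, the ideals are equal.

Two ideals are equal iff their reduced Gröbner bases coincide (the reduced basis is unique for a fixed ordering).
Buchberger on the first generating set:
f_1 = 2u + v - 4, LT = u.
f_2 = 11u^2v - 3v^3 - 4v + 10, LT = u^2v.

S(f_1,f_2): lcm = u^2v. S = 1/2uv^2 - 2uv + 3/11v^3 + 4/11v - 10/11.
  leading term uv^2: subtract (1/4v^2)·f_1 from 1/2uv^2 - 2uv + 3/11v^3 + 4/11v - 10/11 → -2uv + 1/44v^3 + v^2 + 4/11v - 10/11
  leading term uv: subtract (-v)·f_1 from -2uv + 1/44v^3 + v^2 + 4/11v - 10/11 → 1/44v^3 + 2v^2 - 40/11v - 10/11
  leading term v^3: no divisor's leading term divides it; move 1/44v^3 to the remainder.
  leading term v^2: no divisor's leading term divides it; move 2v^2 to the remainder.
  leading term v: no divisor's leading term divides it; move -40/11v to the remainder.
  leading term 1: no divisor's leading term divides it; move -10/11 to the remainder.
  remainder 1/44v^3 + 2v^2 - 40/11v - 10/11 ≠ 0; add g_3 = 1/44v^3 + 2v^2 - 40/11v - 10/11 to the basis.

The other S-polynomials (S(f_1,g_3), S(f_2,g_3)) all reduce to 0 modulo the current basis, so we have a Gröbner basis.
Inter-reduce: drop elements whose leading term is divisible by another's, tail-reduce, and make monic.
Reduced Gröbner basis: {u + 1/2v - 2, v^3 + 88v^2 - 160v - 40}.

Buchberger on the second generating set:
h_1 = -4u - 2v + 8, LT = u.
h_2 = 55u^2v - 15v^3 - 20v + 50, LT = u^2v.

S(h_1,h_2): lcm = u^2v. S = 1/2uv^2 - 2uv + 3/11v^3 + 4/11v - 10/11.
  leading term uv^2: subtract (-1/8v^2)·h_1 from 1/2uv^2 - 2uv + 3/11v^3 + 4/11v - 10/11 → -2uv + 1/44v^3 + v^2 + 4/11v - 10/11
  leading term uv: subtract (1/2v)·h_1 from -2uv + 1/44v^3 + v^2 + 4/11v - 10/11 → 1/44v^3 + 2v^2 - 40/11v - 10/11
  leading term v^3: no divisor's leading term divides it; move 1/44v^3 to the remainder.
  leading term v^2: no divisor's leading term divides it; move 2v^2 to the remainder.
  leading term v: no divisor's leading term divides it; move -40/11v to the remainder.
  leading term 1: no divisor's leading term divides it; move -10/11 to the remainder.
  remainder 1/44v^3 + 2v^2 - 40/11v - 10/11 ≠ 0; add k_3 = 1/44v^3 + 2v^2 - 40/11v - 10/11 to the basis.

The other S-polynomials (S(h_1,k_3), S(h_2,k_3)) all reduce to 0 modulo the current basis, so we have a Gröbner basis.
Inter-reduce: drop elements whose leading term is divisible by another's, tail-reduce, and make monic.
Reduced Gröbner basis: {u + 1/2v - 2, v^3 + 88v^2 - 160v - 40}.

These coincide, so the ideals are equal.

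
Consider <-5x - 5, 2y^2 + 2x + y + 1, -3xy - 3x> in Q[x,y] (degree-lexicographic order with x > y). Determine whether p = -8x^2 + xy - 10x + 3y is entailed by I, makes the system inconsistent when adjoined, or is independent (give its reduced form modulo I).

-8x^2 + xy - 10x + 3y lies in I (it reduces to 0).

First compute the reduced Gröbner basis of I by Buchberger's algorithm.
f_1 = -5x - 5, LT = x.
f_2 = 2y^2 + 2x + y + 1, LT = y^2.
f_3 = -3xy - 3x, LT = xy.

S(f_1,f_2): leading monomials are coprime, so the S-polynomial reduces to 0 (Buchberger's first criterion).
S(f_1,f_3): lcm = xy. S = -x + y.
  leading term x: subtract (1/5)·f_1 from -x + y → y + 1
  leading term y: no divisor's leading term divides it; move y to the remainder.
  leading term 1: no divisor's leading term divides it; move 1 to the remainder.
  remainder y + 1 ≠ 0; add h_4 = y + 1 to the basis.

S(f_2,f_3): lcm = xy^2. S = x^2 - 1/2xy + 1/2x.
  leading term x^2: subtract (-1/5x)·f_1 from x^2 - 1/2xy + 1/2x → -1/2xy - 1/2x
  leading term xy: subtract (1/10y)·f_1 from -1/2xy - 1/2x → -1/2x + 1/2y
  leading term x: subtract (1/10)·f_1 from -1/2x + 1/2y → 1/2y + 1/2
  leading term y: subtract (1/2)·h_4 from 1/2y + 1/2 → 0
  remainder 0.

S(f_1,h_4): leading monomials are coprime, so the S-polynomial reduces to 0 (Buchberger's first criterion).
S(f_2,h_4): lcm = y^2. S = x - 1/2y + 1/2.
  leading term x: subtract (-1/5)·f_1 from x - 1/2y + 1/2 → -1/2y - 1/2
  leading term y: subtract (-1/2)·h_4 from -1/2y - 1/2 → 0
  remainder 0.

S(f_3,h_4): lcm = xy. S = 0.
  remainder 0.

Every S-polynomial of the final basis reduces to 0, so we have a Gröbner basis.
Inter-reduce: drop elements whose leading term is divisible by another's, tail-reduce, and make monic.
Reduced Gröbner basis: {x + 1, y + 1}.
Label its elements g_1 = x + 1, g_2 = y + 1.

Reduce p = -8x^2 + xy - 10x + 3y modulo G:
  leading term x^2: subtract (-8x)·g_1 from -8x^2 + xy - 10x + 3y → xy - 2x + 3y
  leading term xy: subtract (y)·g_1 from xy - 2x + 3y → -2x + 2y
  leading term x: subtract (-2)·g_1 from -2x + 2y → 2y + 2
  leading term y: subtract (2)·g_2 from 2y + 2 → 0
  normal form = 0.
Since the normal form is 0, p ∈ I.

Ideal membership is decidable via reduction modulo a Gröbner basis.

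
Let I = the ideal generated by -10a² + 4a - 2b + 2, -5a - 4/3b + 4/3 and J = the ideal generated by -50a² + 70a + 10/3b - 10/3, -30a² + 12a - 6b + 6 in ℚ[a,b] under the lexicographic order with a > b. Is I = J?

For a fixed monomial order, each ideal has a unique reduced Gröbner basis; comparing bases decides equality.
Buchberger on the first generating set:
f_1 = -10a² + 4a - 2b + 2, LT = a².
f_2 = -5a - 4/3b + 4/3, LT = a.

S(f_1,f_2): lcm = a². S = -4/15ab - 2/15a + ⅕b - ⅕.
  leading term ab: subtract (4/75b)·f_2 from -4/15ab - 2/15a + ⅕b - ⅕ → -2/15a + 16/225b² + 29/225b - ⅕
  leading term a: subtract (2/75)·f_2 from -2/15a + 16/225b² + 29/225b - ⅕ → 16/225b² + 37/225b - 53/225
  leading term b²: no divisor's leading term divides it; move 16/225b² to the remainder.
  leading term b: no divisor's leading term divides it; move 37/225b to the remainder.
  leading term 1: no divisor's leading term divides it; move -53/225 to the remainder.
  remainder 16/225b² + 37/225b - 53/225 ≠ 0; add g_3 = 16/225b² + 37/225b - 53/225 to the basis.

The other S-polynomials (S(f_1,g_3), S(f_2,g_3)) all reduce to 0 modulo the current basis, so we have a Gröbner basis.
Inter-reduce: drop elements whose leading term is divisible by another's, tail-reduce, and make monic.
Reduced Gröbner basis: {a + 4/15b - 4/15, b² + 37/16b - 53/16}.

Buchberger on the second generating set:
h_1 = -50a² + 70a + 10/3b - 10/3, LT = a².
h_2 = -30a² + 12a - 6b + 6, LT = a².

S(h_1,h_2): lcm = a². S = -a - 4/15b + 4/15.
  leading term a: no divisor's leading term divides it; move -a to the remainder.
  leading term b: no divisor's leading term divides it; move -4/15b to the remainder.
  leading term 1: no divisor's leading term divides it; move 4/15 to the remainder.
  remainder -a - 4/15b + 4/15 ≠ 0; add k_3 = -a - 4/15b + 4/15 to the basis.

S(h_1,k_3): lcm = a². S = -4/15ab - 17/15a - 1/15b + 1/15.
  leading term ab: subtract (4/15b)·k_3 from -4/15ab - 17/15a - 1/15b + 1/15 → -17/15a + 16/225b² - 31/225b + 1/15
  leading term a: subtract (17/15)·k_3 from -17/15a + 16/225b² - 31/225b + 1/15 → 16/225b² + 37/225b - 53/225
  leading term b²: no divisor's leading term divides it; move 16/225b² to the remainder.
  leading term b: no divisor's leading term divides it; move 37/225b to the remainder.
  leading term 1: no divisor's leading term divides it; move -53/225 to the remainder.
  remainder 16/225b² + 37/225b - 53/225 ≠ 0; add k_4 = 16/225b² + 37/225b - 53/225 to the basis.

The other S-polynomials (S(h_2,k_3), S(h_1,k_4), S(h_2,k_4), S(k_3,k_4)) all reduce to 0 modulo the current basis, so we have a Gröbner basis.
Inter-reduce: drop elements whose leading term is divisible by another's, tail-reduce, and make monic.
Reduced Gröbner basis: {a + 4/15b - 4/15, b² + 37/16b - 53/16}.

The two bases agree; hence the ideals are identical.

Yes, the ideals are equal.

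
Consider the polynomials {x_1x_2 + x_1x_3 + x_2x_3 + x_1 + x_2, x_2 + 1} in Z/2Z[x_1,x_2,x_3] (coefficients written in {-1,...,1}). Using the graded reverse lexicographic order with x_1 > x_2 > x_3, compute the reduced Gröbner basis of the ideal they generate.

f_1 = x_1x_2 + x_1x_3 + x_2x_3 + x_1 + x_2, LT = x_1x_2.
f_2 = x_2 + 1, LT = x_2.

S(f_1,f_2): lcm = x_1x_2. S = x_1x_3 + x_2x_3 + x_2.
  leading term x_1x_3: no divisor's leading term divides it; move x_1x_3 to the remainder.
  leading term x_2x_3: subtract (x_3)·f_2 from x_2x_3 + x_2 → x_2 + x_3
  leading term x_2: subtract (1)·f_2 from x_2 + x_3 → x_3 + 1
  leading term x_3: no divisor's leading term divides it; move x_3 to the remainder.
  leading term 1: no divisor's leading term divides it; move 1 to the remainder.
  remainder x_1x_3 + x_3 + 1 ≠ 0; add g_3 = x_1x_3 + x_3 + 1 to the basis.

S(f_1,g_3): lcm = x_1x_2x_3. S = x_1x_3^{2} + x_2x_3^{2} + x_1x_3 + x_2.
  leading term x_1x_3^{2}: subtract (x_3)·g_3 from x_1x_3^{2} + x_2x_3^{2} + x_1x_3 + x_2 → x_2x_3^{2} + x_1x_3 + x_3^{2} + x_2 + x_3
  leading term x_2x_3^{2}: subtract (x_3^{2})·f_2 from x_2x_3^{2} + x_1x_3 + x_3^{2} + x_2 + x_3 → x_1x_3 + x_2 + x_3
  leading term x_1x_3: subtract (1)·g_3 from x_1x_3 + x_2 + x_3 → x_2 + 1
  leading term x_2: subtract (1)·f_2 from x_2 + 1 → 0
  remainder 0.

S(f_2,g_3): leading monomials are coprime, so the S-polynomial reduces to 0 (Buchberger's first criterion).
Every S-polynomial of the final basis reduces to 0, so we have a Gröbner basis.
Inter-reduce: drop elements whose leading term is divisible by another's, tail-reduce, and make monic.

G = {x_1x_3 + x_3 + 1, x_2 + 1}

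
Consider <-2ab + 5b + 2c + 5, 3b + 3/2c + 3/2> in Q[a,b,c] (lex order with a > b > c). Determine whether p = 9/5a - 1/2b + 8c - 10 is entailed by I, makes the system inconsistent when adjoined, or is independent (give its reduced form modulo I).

First compute the reduced Gröbner basis of I by Buchberger's algorithm.
f_1 = -2ab + 5b + 2c + 5, LT = ab.
f_2 = 3b + 3/2c + 3/2, LT = b.

S(f_1,f_2): lcm = ab. S = -1/2ac - 1/2a - 5/2b - c - 5/2.
  leading term ac: no divisor's leading term divides it; move -1/2ac to the remainder.
  leading term a: no divisor's leading term divides it; move -1/2a to the remainder.
  leading term b: subtract (-5/6)·f_2 from -5/2b - c - 5/2 → 1/4c - 5/4
  leading term c: no divisor's leading term divides it; move 1/4c to the remainder.
  leading term 1: no divisor's leading term divides it; move -5/4 to the remainder.
  remainder -1/2ac - 1/2a + 1/4c - 5/4 ≠ 0; add h_3 = -1/2ac - 1/2a + 1/4c - 5/4 to the basis.

S(f_1,h_3): lcm = abc. S = -ab - 2bc - 5/2b - c^2 - 5/2c.
  leading term ab: subtract (1/2)·f_1 from -ab - 2bc - 5/2b - c^2 - 5/2c → -2bc - 5b - c^2 - 7/2c - 5/2
  leading term bc: subtract (-2/3c)·f_2 from -2bc - 5b - c^2 - 7/2c - 5/2 → -5b - 5/2c - 5/2
  leading term b: subtract (-5/3)·f_2 from -5b - 5/2c - 5/2 → 0
  remainder 0.

S(f_2,h_3): leading monomials are coprime, so the S-polynomial reduces to 0 (Buchberger's first criterion).
Every S-polynomial of the final basis reduces to 0, so we have a Gröbner basis.
Inter-reduce: drop elements whose leading term is divisible by another's, tail-reduce, and make monic.
Reduced Gröbner basis: {ac + a - 1/2c + 5/2, b + 1/2c + 1/2}.
Label its elements g_1 = ac + a - 1/2c + 5/2, g_2 = b + 1/2c + 1/2.

Reduce p = 9/5a - 1/2b + 8c - 10 modulo G:
  leading term a: no divisor's leading term divides it; move 9/5a to the remainder.
  leading term b: subtract (-1/2)·g_2 from -1/2b + 8c - 10 → 33/4c - 39/4
  leading term c: no divisor's leading term divides it; move 33/4c to the remainder.
  leading term 1: no divisor's leading term divides it; move -39/4 to the remainder.
  normal form = 9/5a + 33/4c - 39/4.
The normal form is nonzero, so p ∉ I. Since p minus its normal form lies in I, I + (p) = I + (r) where r = 9/5a + 33/4c - 39/4; decide whether this ideal is the whole ring.
Run Buchberger on G together with r (pairs among the g_i already reduce to 0 since G is a Gröbner basis):
g_1 = ac + a - 1/2c + 5/2, LT = ac.
g_2 = b + 1/2c + 1/2, LT = b.
r = 9/5a + 33/4c - 39/4, LT = a.

S(g_1,g_2): leading monomials are coprime, so the S-polynomial reduces to 0 (Buchberger's first criterion).
S(g_1,r): lcm = ac. S = a - 55/12c^2 + 59/12c + 5/2.
  leading term a: subtract (5/9)·r from a - 55/12c^2 + 59/12c + 5/2 → -55/12c^2 + 1/3c + 95/12
  leading term c^2: no divisor's leading term divides it; move -55/12c^2 to the remainder.
  leading term c: no divisor's leading term divides it; move 1/3c to the remainder.
  leading term 1: no divisor's leading term divides it; move 95/12 to the remainder.
  remainder -55/12c^2 + 1/3c + 95/12 ≠ 0; add m_4 = -55/12c^2 + 1/3c + 95/12 to the basis.

S(g_2,r): leading monomials are coprime, so the S-polynomial reduces to 0 (Buchberger's first criterion).
S(g_1,m_4): lcm = ac^2. S = 59/55ac + 19/11a - 1/2c^2 + 5/2c.
  leading term ac: subtract (59/55)·g_1 from 59/55ac + 19/11a - 1/2c^2 + 5/2c → 36/55a - 1/2c^2 + 167/55c - 59/22
  leading term a: subtract (4/11)·r from 36/55a - 1/2c^2 + 167/55c - 59/22 → -1/2c^2 + 2/55c + 19/22
  leading term c^2: subtract (6/55)·m_4 from -1/2c^2 + 2/55c + 19/22 → 0
  remainder 0.

S(g_2,m_4): leading monomials are coprime, so the S-polynomial reduces to 0 (Buchberger's first criterion).
S(r,m_4): leading monomials are coprime, so the S-polynomial reduces to 0 (Buchberger's first criterion).
Every S-polynomial of the final basis reduces to 0, so we have a Gröbner basis.
Inter-reduce: drop elements whose leading term is divisible by another's, tail-reduce, and make monic.
Reduced Gröbner basis: {a + 55/12c - 65/12, b + 1/2c + 1/2, c^2 - 4/55c - 19/11}.
The reduced Gröbner basis of I + (p) is {a + 55/12c - 65/12, b + 1/2c + 1/2, c^2 - 4/55c - 19/11} ≠ {1}, a proper ideal, so the enlarged system stays consistent: p is independent of I, with normal form 9/5a + 33/4c - 39/4.

The remainder on division by a Gröbner basis is unique — it is the normal form.

9/5a - 1/2b + 8c - 10 is independent of I; its normal form modulo I is 9/5a + 33/4c - 39/4.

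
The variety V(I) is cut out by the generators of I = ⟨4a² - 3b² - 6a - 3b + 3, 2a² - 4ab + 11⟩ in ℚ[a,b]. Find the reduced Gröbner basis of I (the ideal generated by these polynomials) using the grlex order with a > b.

G = {b³ + 31/52b² - 367/78a - 161/52b + 219/52, a² - ¾b² - 3/2a - ¾b + ¾, ab - ⅜b² - ¾a - ⅜b - 19/8}

f_1 = 4a² - 3b² - 6a - 3b + 3, LT = a².
f_2 = 2a² - 4ab + 11, LT = a².

S(f_1,f_2): lcm = a². S = 2ab - ¾b² - 3/2a - ¾b - 19/4.
  reduce S modulo (f_1, f_2):
  remainder 2ab - ¾b² - 3/2a - ¾b - 19/4 ≠ 0; add g_3 = 2ab - ¾b² - 3/2a - ¾b - 19/4 to the basis.

S(f_1,g_3): lcm = a²b. S = ⅜ab² - ¾b³ + ¾a² - 9/8ab - ¾b² + 19/8a + ¾b.
  reduce S modulo (f_1, f_2, g_3):
  remainder -39/64b³ - 93/256b² + 367/128a + 483/256b - 657/256 ≠ 0; add g_4 = -39/64b³ - 93/256b² + 367/128a + 483/256b - 657/256 to the basis.

The other S-polynomials (S(f_2,g_3), S(f_1,g_4), S(f_2,g_4), S(g_3,g_4)) all reduce to 0 modulo the current basis, so we have a Gröbner basis.
Inter-reduce: drop elements whose leading term is divisible by another's, tail-reduce, and make monic.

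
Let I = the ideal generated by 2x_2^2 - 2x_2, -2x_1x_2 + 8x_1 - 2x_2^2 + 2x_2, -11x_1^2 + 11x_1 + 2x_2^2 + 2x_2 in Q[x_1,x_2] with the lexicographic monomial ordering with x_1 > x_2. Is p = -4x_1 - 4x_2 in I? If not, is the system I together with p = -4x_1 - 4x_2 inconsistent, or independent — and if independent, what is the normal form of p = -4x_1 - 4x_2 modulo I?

-4x_1 - 4x_2 lies in I (it reduces to 0).

First compute the reduced Gröbner basis of I by Buchberger's algorithm.
f_1 = 2x_2^2 - 2x_2, LT = x_2^2.
f_2 = -2x_1x_2 + 8x_1 - 2x_2^2 + 2x_2, LT = x_1x_2.
f_3 = -11x_1^2 + 11x_1 + 2x_2^2 + 2x_2, LT = x_1^2.

S(f_1,f_2): lcm = x_1x_2^2. S = 3x_1x_2 - x_2^3 + x_2^2.
  leading term x_1x_2: subtract (-3/2)·f_2 from 3x_1x_2 - x_2^3 + x_2^2 → 12x_1 - x_2^3 - 2x_2^2 + 3x_2
  leading term x_1: no divisor's leading term divides it; move 12x_1 to the remainder.
  leading term x_2^3: subtract (-1/2x_2)·f_1 from -x_2^3 - 2x_2^2 + 3x_2 → -3x_2^2 + 3x_2
  leading term x_2^2: subtract (-3/2)·f_1 from -3x_2^2 + 3x_2 → 0
  remainder 12x_1 ≠ 0; add h_4 = 12x_1 to the basis.

S(f_2,f_3): lcm = x_1^2x_2. S = -4x_1^2 + x_1x_2^2 + 2/11x_2^3 + 2/11x_2^2.
  leading term x_1^2: subtract (4/11)·f_3 from -4x_1^2 + x_1x_2^2 + 2/11x_2^3 + 2/11x_2^2 → x_1x_2^2 - 4x_1 + 2/11x_2^3 - 6/11x_2^2 - 8/11x_2
  leading term x_1x_2^2: subtract (1/2x_1)·f_1 from x_1x_2^2 - 4x_1 + 2/11x_2^3 - 6/11x_2^2 - 8/11x_2 → x_1x_2 - 4x_1 + 2/11x_2^3 - 6/11x_2^2 - 8/11x_2
  leading term x_1x_2: subtract (-1/2)·f_2 from x_1x_2 - 4x_1 + 2/11x_2^3 - 6/11x_2^2 - 8/11x_2 → 2/11x_2^3 - 17/11x_2^2 + 3/11x_2
  leading term x_2^3: subtract (1/11x_2)·f_1 from 2/11x_2^3 - 17/11x_2^2 + 3/11x_2 → -15/11x_2^2 + 3/11x_2
  leading term x_2^2: subtract (-15/22)·f_1 from -15/11x_2^2 + 3/11x_2 → -12/11x_2
  leading term x_2: no divisor's leading term divides it; move -12/11x_2 to the remainder.
  remainder -12/11x_2 ≠ 0; add h_5 = -12/11x_2 to the basis.

The other S-polynomials (S(f_1,f_3), S(f_1,h_4), S(f_2,h_4), S(f_3,h_4), S(f_1,h_5), S(f_2,h_5), S(f_3,h_5), S(h_4,h_5)) all reduce to 0 modulo the current basis, so we have a Gröbner basis.
Inter-reduce: drop elements whose leading term is divisible by another's, tail-reduce, and make monic.
Reduced Gröbner basis: {x_1, x_2}.
Label its elements g_1 = x_1, g_2 = x_2.

Reduce p = -4x_1 - 4x_2 modulo G:
  leading term x_1: subtract (-4)·g_1 from -4x_1 - 4x_2 → -4x_2
  leading term x_2: subtract (-4)·g_2 from -4x_2 → 0
  normal form = 0.
Since the normal form is 0, p ∈ I.

Ideal membership is decidable via reduction modulo a Gröbner basis.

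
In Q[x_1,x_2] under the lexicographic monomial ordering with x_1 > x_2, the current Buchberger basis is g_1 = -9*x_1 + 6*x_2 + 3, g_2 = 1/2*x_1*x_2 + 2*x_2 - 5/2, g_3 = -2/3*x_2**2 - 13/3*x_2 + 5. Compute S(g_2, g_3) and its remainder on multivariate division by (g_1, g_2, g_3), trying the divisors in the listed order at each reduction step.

S(g_2, g_3) = -13/2*x_1*x_2 + 15/2*x_1 + 4*x_2**2 - 5*x_2; remainder on division = 0.

lcm(LM(g_2), LM(g_3)) = x_1*x_2**2.
S = (lcm/LT(g_2))·g_2 − (lcm/LT(g_3))·g_3 = -13/2*x_1*x_2 + 15/2*x_1 + 4*x_2**2 - 5*x_2.
Reduce S modulo (g_1, g_2, g_3) in that order:
  leading term x_1*x_2: subtract (13/18*x_2)·g_1 from -13/2*x_1*x_2 + 15/2*x_1 + 4*x_2**2 - 5*x_2 → 15/2*x_1 - 1/3*x_2**2 - 43/6*x_2
  leading term x_1: subtract (-5/6)·g_1 from 15/2*x_1 - 1/3*x_2**2 - 43/6*x_2 → -1/3*x_2**2 - 13/6*x_2 + 5/2
  leading term x_2**2: subtract (1/2)·g_3 from -1/3*x_2**2 - 13/6*x_2 + 5/2 → 0
The remainder is 0, so this S-polynomial contributes no new basis element.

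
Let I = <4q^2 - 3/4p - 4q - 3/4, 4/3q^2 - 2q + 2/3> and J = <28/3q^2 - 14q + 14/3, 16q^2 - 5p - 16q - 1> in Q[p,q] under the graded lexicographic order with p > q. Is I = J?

No, the ideals differ.

Equality of ideals is decidable: compute both reduced Gröbner bases (unique for the ordering) and check whether they agree.
Buchberger on the first generating set:
f_1 = 4q^2 - 3/4p - 4q - 3/4, LT = q^2.
f_2 = 4/3q^2 - 2q + 2/3, LT = q^2.

S(f_1,f_2): lcm = q^2. S = -3/16p + 1/2q - 11/16.
  reduce S modulo (f_1, f_2):
  remainder -3/16p + 1/2q - 11/16 ≠ 0; add g_3 = -3/16p + 1/2q - 11/16 to the basis.

The other S-polynomials (S(f_1,g_3), S(f_2,g_3)) all reduce to 0 modulo the current basis, so we have a Gröbner basis.
Inter-reduce: drop elements whose leading term is divisible by another's, tail-reduce, and make monic.
Reduced Gröbner basis: {q^2 - 3/2q + 1/2, p - 8/3q + 11/3}.

Buchberger on the second generating set:
h_1 = 28/3q^2 - 14q + 14/3, LT = q^2.
h_2 = 16q^2 - 5p - 16q - 1, LT = q^2.

S(h_1,h_2): lcm = q^2. S = 5/16p - 1/2q + 9/16.
  reduce S modulo (h_1, h_2):
  remainder 5/16p - 1/2q + 9/16 ≠ 0; add k_3 = 5/16p - 1/2q + 9/16 to the basis.

The other S-polynomials (S(h_1,k_3), S(h_2,k_3)) all reduce to 0 modulo the current basis, so we have a Gröbner basis.
Inter-reduce: drop elements whose leading term is divisible by another's, tail-reduce, and make monic.
Reduced Gröbner basis: {q^2 - 3/2q + 1/2, p - 8/5q + 9/5}.

These differ, so the ideals are not equal.
The same test decides containment: I ⊆ J iff every generator of I reduces to 0 modulo a Gröbner basis of J.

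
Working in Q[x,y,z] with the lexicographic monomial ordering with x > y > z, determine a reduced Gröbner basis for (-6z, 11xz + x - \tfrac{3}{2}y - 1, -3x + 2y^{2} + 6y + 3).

G = {x - \tfrac{3}{2}y - 1, y^{2} + \tfrac{3}{4}y, z}

f_1 = -6z, LT = z.
f_2 = 11xz + x - \tfrac{3}{2}y - 1, LT = xz.
f_3 = -3x + 2y^{2} + 6y + 3, LT = x.

S(f_1,f_2): lcm = xz. S = -\tfrac{1}{11}x + \tfrac{3}{22}y + \tfrac{1}{11}.
  leading term x: subtract (\tfrac{1}{33})·f_3 from -\tfrac{1}{11}x + \tfrac{3}{22}y + \tfrac{1}{11} → -\tfrac{2}{33}y^{2} - \tfrac{1}{22}y
  leading term y^{2}: no divisor's leading term divides it; move -\tfrac{2}{33}y^{2} to the remainder.
  leading term y: no divisor's leading term divides it; move -\tfrac{1}{22}y to the remainder.
  remainder -\tfrac{2}{33}y^{2} - \tfrac{1}{22}y ≠ 0; add g_4 = -\tfrac{2}{33}y^{2} - \tfrac{1}{22}y to the basis.

The other S-polynomials (S(f_1,f_3), S(f_2,f_3), S(f_1,g_4), S(f_2,g_4), S(f_3,g_4)) all reduce to 0 modulo the current basis, so we have a Gröbner basis.
Inter-reduce: drop elements whose leading term is divisible by another's, tail-reduce, and make monic.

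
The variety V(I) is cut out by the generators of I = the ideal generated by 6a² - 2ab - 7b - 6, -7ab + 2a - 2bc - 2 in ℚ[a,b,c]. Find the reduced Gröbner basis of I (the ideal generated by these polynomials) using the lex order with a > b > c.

f_1 = 6a² - 2ab - 7b - 6, LT = a².
f_2 = -7ab + 2a - 2bc - 2, LT = ab.

S(f_1,f_2): lcm = a²b. S = 2/7a² - ⅓ab² - 2/7abc - 2/7a - 7/6b² - b.
  leading term a²: subtract (1/21)·f_1 from 2/7a² - ⅓ab² - 2/7abc - 2/7a - 7/6b² - b → -⅓ab² - 2/7abc + 2/21ab - 2/7a - 7/6b² - ⅔b + 2/7
  leading term ab²: subtract (1/21b)·f_2 from -⅓ab² - 2/7abc + 2/21ab - 2/7a - 7/6b² - ⅔b + 2/7 → -2/7abc - 2/7a + 2/21b²c - 7/6b² - 4/7b + 2/7
  leading term abc: subtract (2/49c)·f_2 from -2/7abc - 2/7a + 2/21b²c - 7/6b² - 4/7b + 2/7 → -4/49ac - 2/7a + 2/21b²c - 7/6b² + 4/49bc² - 4/7b + 4/49c + 2/7
  leading term ac: no divisor's leading term divides it; move -4/49ac to the remainder.
  leading term a: no divisor's leading term divides it; move -2/7a to the remainder.
  leading term b²c: no divisor's leading term divides it; move 2/21b²c to the remainder.
  leading term b²: no divisor's leading term divides it; move -7/6b² to the remainder.
  leading term bc²: no divisor's leading term divides it; move 4/49bc² to the remainder.
  leading term b: no divisor's leading term divides it; move -4/7b to the remainder.
  leading term c: no divisor's leading term divides it; move 4/49c to the remainder.
  leading term 1: no divisor's leading term divides it; move 2/7 to the remainder.
  remainder -4/49ac - 2/7a + 2/21b²c - 7/6b² + 4/49bc² - 4/7b + 4/49c + 2/7 ≠ 0; add g_3 = -4/49ac - 2/7a + 2/21b²c - 7/6b² + 4/49bc² - 4/7b + 4/49c + 2/7 to the basis.

S(f_2,g_3): lcm = abc. S = -7/2ab - 2/7ac + 7/6b³c - 343/24b³ + b²c² - 7b² + 2/7bc² + bc + 7/2b + 2/7c.
  leading term ab: subtract (½)·f_2 from -7/2ab - 2/7ac + 7/6b³c - 343/24b³ + b²c² - 7b² + 2/7bc² + bc + 7/2b + 2/7c → -2/7ac - a + 7/6b³c - 343/24b³ + b²c² - 7b² + 2/7bc² + 2bc + 7/2b + 2/7c + 1
  leading term ac: subtract (7/2)·g_3 from -2/7ac - a + 7/6b³c - 343/24b³ + b²c² - 7b² + 2/7bc² + 2bc + 7/2b + 2/7c + 1 → 7/6b³c - 343/24b³ + b²c² - ⅓b²c - 35/12b² + 2bc + 11/2b
  leading term b³c: no divisor's leading term divides it; move 7/6b³c to the remainder.
  leading term b³: no divisor's leading term divides it; move -343/24b³ to the remainder.
  leading term b²c²: no divisor's leading term divides it; move b²c² to the remainder.
  leading term b²c: no divisor's leading term divides it; move -⅓b²c to the remainder.
  leading term b²: no divisor's leading term divides it; move -35/12b² to the remainder.
  leading term bc: no divisor's leading term divides it; move 2bc to the remainder.
  leading term b: no divisor's leading term divides it; move 11/2b to the remainder.
  remainder 7/6b³c - 343/24b³ + b²c² - ⅓b²c - 35/12b² + 2bc + 11/2b ≠ 0; add g_4 = 7/6b³c - 343/24b³ + b²c² - ⅓b²c - 35/12b² + 2bc + 11/2b to the basis.

The other S-polynomials (S(f_1,g_3), S(f_1,g_4), S(f_2,g_4), S(g_3,g_4)) all reduce to 0 modulo the current basis, so we have a Gröbner basis.

G = {a² - 2/21a + 2/21bc - 7/6b - 19/21, ab - 2/7a + 2/7bc + 2/7, ac + 7/2a - 7/6b²c + 343/24b² - bc² + 7b - c - 7/2, b³c - 49/4b³ + 6/7b²c² - 2/7b²c - 5/2b² + 12/7bc + 33/7b}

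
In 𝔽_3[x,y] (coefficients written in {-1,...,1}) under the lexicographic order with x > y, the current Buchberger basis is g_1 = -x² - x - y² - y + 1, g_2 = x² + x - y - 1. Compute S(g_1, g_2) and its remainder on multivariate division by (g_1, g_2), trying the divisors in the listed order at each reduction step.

S(g_1, g_2) = y² - y; remainder on division = y² - y.

lcm(LM(g_1), LM(g_2)) = x².
S = (lcm/LT(g_1))·g_1 − (lcm/LT(g_2))·g_2 = y² - y.
Reduce S modulo (g_1, g_2) in that order:
  leading term y²: no divisor's leading term divides it; move y² to the remainder.
  leading term y: no divisor's leading term divides it; move -y to the remainder.
The remainder y² - y is nonzero, so it would be added as the next basis element.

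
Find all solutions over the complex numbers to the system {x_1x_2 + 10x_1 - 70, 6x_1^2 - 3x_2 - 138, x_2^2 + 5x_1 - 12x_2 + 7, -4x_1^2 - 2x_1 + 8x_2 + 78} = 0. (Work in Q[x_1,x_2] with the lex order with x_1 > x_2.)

Compute a lex Gröbner basis by Buchberger's algorithm.
f_1 = x_1x_2 + 10x_1 - 70, LT = x_1x_2.
f_2 = 6x_1^2 - 3x_2 - 138, LT = x_1^2.
f_3 = 5x_1 + x_2^2 - 12x_2 + 7, LT = x_1.
f_4 = -4x_1^2 - 2x_1 + 8x_2 + 78, LT = x_1^2.

S(f_1,f_2): lcm = x_1^2x_2. S = 10x_1^2 - 70x_1 + 1/2x_2^2 + 23x_2.
  leading term x_1^2: subtract (5/3)·f_2 from 10x_1^2 - 70x_1 + 1/2x_2^2 + 23x_2 → -70x_1 + 1/2x_2^2 + 28x_2 + 230
  leading term x_1: subtract (-14)·f_3 from -70x_1 + 1/2x_2^2 + 28x_2 + 230 → 29/2x_2^2 - 140x_2 + 328
  leading term x_2^2: no divisor's leading term divides it; move 29/2x_2^2 to the remainder.
  leading term x_2: no divisor's leading term divides it; move -140x_2 to the remainder.
  leading term 1: no divisor's leading term divides it; move 328 to the remainder.
  remainder 29/2x_2^2 - 140x_2 + 328 ≠ 0; add h_5 = 29/2x_2^2 - 140x_2 + 328 to the basis.

S(f_1,f_3): lcm = x_1x_2. S = 10x_1 - 1/5x_2^3 + 12/5x_2^2 - 7/5x_2 - 70.
  leading term x_1: subtract (2)·f_3 from 10x_1 - 1/5x_2^3 + 12/5x_2^2 - 7/5x_2 - 70 → -1/5x_2^3 + 2/5x_2^2 + 113/5x_2 - 84
  leading term x_2^3: subtract (-2/145x_2)·h_5 from -1/5x_2^3 + 2/5x_2^2 + 113/5x_2 - 84 → -222/145x_2^2 + 3933/145x_2 - 84
  leading term x_2^2: subtract (-444/4205)·h_5 from -222/145x_2^2 + 3933/145x_2 - 84 → 51897/4205x_2 - 207588/4205
  leading term x_2: no divisor's leading term divides it; move 51897/4205x_2 to the remainder.
  leading term 1: no divisor's leading term divides it; move -207588/4205 to the remainder.
  remainder 51897/4205x_2 - 207588/4205 ≠ 0; add h_6 = 51897/4205x_2 - 207588/4205 to the basis.

The other S-polynomials (S(f_1,f_4), S(f_2,f_3), S(f_2,f_4), S(f_3,f_4), S(f_1,h_5), S(f_2,h_5), S(f_3,h_5), S(f_4,h_5), S(f_1,h_6), S(f_2,h_6), S(f_3,h_6), S(f_4,h_6), S(h_5,h_6)) all reduce to 0 modulo the current basis, so we have a Gröbner basis.
Inter-reduce: drop elements whose leading term is divisible by another's, tail-reduce, and make monic.
Reduced Gröbner basis: {x_1 - 5, x_2 - 4}.

The lex basis is triangular: the last element involves only x_2. Solving x_2 - 4 = 0 gives x_2 ∈ {4}; substituting each value into the earlier elements determines the remaining variables.
  x_2 = 4: the earlier basis element becomes x_1 - 5 = 0, giving x_1 = 5 — point (5, 4).
Each listed point satisfies every original equation (direct substitution).

{(5, 4)}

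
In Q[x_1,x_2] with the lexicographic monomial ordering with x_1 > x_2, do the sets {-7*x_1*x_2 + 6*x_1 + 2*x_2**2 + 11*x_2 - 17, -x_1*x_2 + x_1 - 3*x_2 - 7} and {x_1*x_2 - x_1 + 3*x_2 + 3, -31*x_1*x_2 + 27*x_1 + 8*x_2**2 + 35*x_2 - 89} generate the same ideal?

Two ideals are equal iff their reduced Gröbner bases coincide (the reduced basis is unique for a fixed ordering).
Buchberger on the first generating set:
f_1 = -7*x_1*x_2 + 6*x_1 + 2*x_2**2 + 11*x_2 - 17, LT = x_1*x_2.
f_2 = -x_1*x_2 + x_1 - 3*x_2 - 7, LT = x_1*x_2.

S(f_1,f_2): lcm = x_1*x_2. S = 1/7*x_1 - 2/7*x_2**2 - 32/7*x_2 - 32/7.
  leading term x_1: no divisor's leading term divides it; move 1/7*x_1 to the remainder.
  leading term x_2**2: no divisor's leading term divides it; move -2/7*x_2**2 to the remainder.
  leading term x_2: no divisor's leading term divides it; move -32/7*x_2 to the remainder.
  leading term 1: no divisor's leading term divides it; move -32/7 to the remainder.
  remainder 1/7*x_1 - 2/7*x_2**2 - 32/7*x_2 - 32/7 ≠ 0; add g_3 = 1/7*x_1 - 2/7*x_2**2 - 32/7*x_2 - 32/7 to the basis.

S(f_1,g_3): lcm = x_1*x_2. S = -6/7*x_1 + 2*x_2**3 + 222/7*x_2**2 + 213/7*x_2 + 17/7.
  leading term x_1: subtract (-6)·g_3 from -6/7*x_1 + 2*x_2**3 + 222/7*x_2**2 + 213/7*x_2 + 17/7 → 2*x_2**3 + 30*x_2**2 + 3*x_2 - 25
  leading term x_2**3: no divisor's leading term divides it; move 2*x_2**3 to the remainder.
  leading term x_2**2: no divisor's leading term divides it; move 30*x_2**2 to the remainder.
  leading term x_2: no divisor's leading term divides it; move 3*x_2 to the remainder.
  leading term 1: no divisor's leading term divides it; move -25 to the remainder.
  remainder 2*x_2**3 + 30*x_2**2 + 3*x_2 - 25 ≠ 0; add g_4 = 2*x_2**3 + 30*x_2**2 + 3*x_2 - 25 to the basis.

The other S-polynomials (S(f_2,g_3), S(f_1,g_4), S(f_2,g_4), S(g_3,g_4)) all reduce to 0 modulo the current basis, so we have a Gröbner basis.
Inter-reduce: drop elements whose leading term is divisible by another's, tail-reduce, and make monic.
Reduced Gröbner basis: {x_1 - 2*x_2**2 - 32*x_2 - 32, x_2**3 + 15*x_2**2 + 3/2*x_2 - 25/2}.

Buchberger on the second generating set:
h_1 = x_1*x_2 - x_1 + 3*x_2 + 3, LT = x_1*x_2.
h_2 = -31*x_1*x_2 + 27*x_1 + 8*x_2**2 + 35*x_2 - 89, LT = x_1*x_2.

S(h_1,h_2): lcm = x_1*x_2. S = -4/31*x_1 + 8/31*x_2**2 + 128/31*x_2 + 4/31.
  leading term x_1: no divisor's leading term divides it; move -4/31*x_1 to the remainder.
  leading term x_2**2: no divisor's leading term divides it; move 8/31*x_2**2 to the remainder.
  leading term x_2: no divisor's leading term divides it; move 128/31*x_2 to the remainder.
  leading term 1: no divisor's leading term divides it; move 4/31 to the remainder.
  remainder -4/31*x_1 + 8/31*x_2**2 + 128/31*x_2 + 4/31 ≠ 0; add k_3 = -4/31*x_1 + 8/31*x_2**2 + 128/31*x_2 + 4/31 to the basis.

S(h_1,k_3): lcm = x_1*x_2. S = -x_1 + 2*x_2**3 + 32*x_2**2 + 4*x_2 + 3.
  leading term x_1: subtract (31/4)·k_3 from -x_1 + 2*x_2**3 + 32*x_2**2 + 4*x_2 + 3 → 2*x_2**3 + 30*x_2**2 - 28*x_2 + 2
  leading term x_2**3: no divisor's leading term divides it; move 2*x_2**3 to the remainder.
  leading term x_2**2: no divisor's leading term divides it; move 30*x_2**2 to the remainder.
  leading term x_2: no divisor's leading term divides it; move -28*x_2 to the remainder.
  leading term 1: no divisor's leading term divides it; move 2 to the remainder.
  remainder 2*x_2**3 + 30*x_2**2 - 28*x_2 + 2 ≠ 0; add k_4 = 2*x_2**3 + 30*x_2**2 - 28*x_2 + 2 to the basis.

The other S-polynomials (S(h_2,k_3), S(h_1,k_4), S(h_2,k_4), S(k_3,k_4)) all reduce to 0 modulo the current basis, so we have a Gröbner basis.
Inter-reduce: drop elements whose leading term is divisible by another's, tail-reduce, and make monic.
Reduced Gröbner basis: {x_1 - 2*x_2**2 - 32*x_2 - 1, x_2**3 + 15*x_2**2 - 14*x_2 + 1}.

The bases are distinct; the ideals are different.
The choice of monomial ordering does not affect the verdict — as long as both bases are computed under the same ordering, their equality decides ideal equality.

No, the ideals differ.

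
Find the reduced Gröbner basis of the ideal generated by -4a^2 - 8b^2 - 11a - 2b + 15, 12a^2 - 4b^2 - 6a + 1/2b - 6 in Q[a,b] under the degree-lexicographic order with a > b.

This is the nonlinear analogue of row-reducing a linear system.

f_1 = -4a^2 - 8b^2 - 11a - 2b + 15, LT = a^2.
f_2 = 12a^2 - 4b^2 - 6a + 1/2b - 6, LT = a^2.

S(f_1,f_2): lcm = a^2. S = 7/3b^2 + 13/4a + 11/24b - 13/4.
  leading term b^2: no divisor's leading term divides it; move 7/3b^2 to the remainder.
  leading term a: no divisor's leading term divides it; move 13/4a to the remainder.
  leading term b: no divisor's leading term divides it; move 11/24b to the remainder.
  leading term 1: no divisor's leading term divides it; move -13/4 to the remainder.
  remainder 7/3b^2 + 13/4a + 11/24b - 13/4 ≠ 0; add g_3 = 7/3b^2 + 13/4a + 11/24b - 13/4 to the basis.

The other S-polynomials (S(f_1,g_3), S(f_2,g_3)) all reduce to 0 modulo the current basis, so we have a Gröbner basis.
Inter-reduce: drop elements whose leading term is divisible by another's, tail-reduce, and make monic.

G = {a^2 - 1/28a + 3/28b - 27/28, b^2 + 39/28a + 11/56b - 39/28}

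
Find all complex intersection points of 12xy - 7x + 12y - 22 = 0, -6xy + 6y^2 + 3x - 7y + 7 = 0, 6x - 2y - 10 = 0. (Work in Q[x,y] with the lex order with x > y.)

Compute a lex Gröbner basis by Buchberger's algorithm.
f_1 = 12xy - 7x + 12y - 22, LT = xy.
f_2 = -6xy + 3x + 6y^2 - 7y + 7, LT = xy.
f_3 = 6x - 2y - 10, LT = x.

S(f_1,f_2): lcm = xy. S = -1/12x + y^2 - 1/6y - 2/3.
  leading term x: subtract (-1/72)·f_3 from -1/12x + y^2 - 1/6y - 2/3 → y^2 - 7/36y - 29/36
  leading term y^2: no divisor's leading term divides it; move y^2 to the remainder.
  leading term y: no divisor's leading term divides it; move -7/36y to the remainder.
  leading term 1: no divisor's leading term divides it; move -29/36 to the remainder.
  remainder y^2 - 7/36y - 29/36 ≠ 0; add h_4 = y^2 - 7/36y - 29/36 to the basis.

S(f_1,f_3): lcm = xy. S = -7/12x + 1/3y^2 + 8/3y - 11/6.
  leading term x: subtract (-7/72)·f_3 from -7/12x + 1/3y^2 + 8/3y - 11/6 → 1/3y^2 + 89/36y - 101/36
  leading term y^2: subtract (1/3)·h_4 from 1/3y^2 + 89/36y - 101/36 → 137/54y - 137/54
  leading term y: no divisor's leading term divides it; move 137/54y to the remainder.
  leading term 1: no divisor's leading term divides it; move -137/54 to the remainder.
  remainder 137/54y - 137/54 ≠ 0; add h_5 = 137/54y - 137/54 to the basis.

The other S-polynomials (S(f_2,f_3), S(f_1,h_4), S(f_2,h_4), S(f_3,h_4), S(f_1,h_5), S(f_2,h_5), S(f_3,h_5), S(h_4,h_5)) all reduce to 0 modulo the current basis, so we have a Gröbner basis.
Inter-reduce: drop elements whose leading term is divisible by another's, tail-reduce, and make monic.
Reduced Gröbner basis: {x - 2, y - 1}.

From the last basis element, y - 1 = 0, so y takes values in {1}. Each choice, substituted upward through the basis, yields the corresponding point(s) of the solution set.
  y = 1: the earlier basis element becomes x - 2 = 0, giving x = 2 — point (2, 1).
Substituting each solution back into the original system confirms all equations vanish.

{(2, 1)}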